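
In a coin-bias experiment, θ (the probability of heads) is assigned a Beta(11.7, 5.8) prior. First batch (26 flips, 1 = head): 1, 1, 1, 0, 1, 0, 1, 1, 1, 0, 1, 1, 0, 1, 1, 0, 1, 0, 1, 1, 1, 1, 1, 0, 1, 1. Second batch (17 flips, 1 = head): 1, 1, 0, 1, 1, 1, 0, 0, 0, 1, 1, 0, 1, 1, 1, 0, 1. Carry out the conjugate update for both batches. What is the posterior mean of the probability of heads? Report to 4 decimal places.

The Beta prior is conjugate to a Binomial/Bernoulli likelihood; the update adds successes to α and failures to β.
After batch 1: Beta(11.7+19, 5.8+7) = Beta(30.7, 12.8).
After batch 2: Beta(30.7+11, 12.8+6) = Beta(41.7, 18.8).
Posterior mean = α/(α+β) = 41.7/60.5 = 0.6893.

0.6893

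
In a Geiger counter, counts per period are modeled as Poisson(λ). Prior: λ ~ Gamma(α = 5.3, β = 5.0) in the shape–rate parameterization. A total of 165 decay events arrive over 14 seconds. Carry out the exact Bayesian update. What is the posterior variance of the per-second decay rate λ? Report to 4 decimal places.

With a Gamma(shape α, rate β) prior, the Poisson likelihood is conjugate: the posterior is Gamma(α + ΣXᵢ, β + n).
Posterior: Gamma(α+S, β+n) = Gamma(5.3+165, 5.0+14) = Gamma(170.3, 19.0).
Var = α/β² = 170.3/19.0² = 0.4717.

0.4717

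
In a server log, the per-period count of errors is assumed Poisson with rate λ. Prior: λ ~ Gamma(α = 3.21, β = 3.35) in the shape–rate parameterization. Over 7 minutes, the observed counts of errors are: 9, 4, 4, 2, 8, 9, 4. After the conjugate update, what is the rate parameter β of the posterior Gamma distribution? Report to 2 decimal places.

10.35

With a Gamma(shape α, rate β) prior, the Poisson likelihood is conjugate: the posterior is Gamma(α + ΣXᵢ, β + n).
Sum of counts S = 40 over n = 7 minutes.
Posterior: Gamma(α+S, β+n) = Gamma(3.21+40, 3.35+7) = Gamma(43.21, 10.35).
Posterior β = 10.35.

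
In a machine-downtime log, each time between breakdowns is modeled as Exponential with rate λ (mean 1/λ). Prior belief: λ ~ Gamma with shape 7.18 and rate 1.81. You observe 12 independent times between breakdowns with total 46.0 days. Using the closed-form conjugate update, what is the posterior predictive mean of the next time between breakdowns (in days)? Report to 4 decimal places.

With a Gamma(shape α, rate β) prior on the exponential rate λ, the posterior after n observations with total T = Σxᵢ is Gamma(α+n, β+T).
Posterior: Gamma(7.18+12, 1.81+46.0) = Gamma(19.18, 47.81).
The predictive distribution for the next observation is Lomax; its mean is β/(α−1) = 47.81/18.18 = 2.6298.

2.6298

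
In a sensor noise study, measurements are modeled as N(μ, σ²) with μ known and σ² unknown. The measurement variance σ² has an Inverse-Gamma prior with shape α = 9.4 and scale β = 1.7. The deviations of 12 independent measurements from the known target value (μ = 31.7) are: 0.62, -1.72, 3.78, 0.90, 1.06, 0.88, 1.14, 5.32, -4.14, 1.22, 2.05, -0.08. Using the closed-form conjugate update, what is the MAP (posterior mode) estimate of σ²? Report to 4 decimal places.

With known mean μ and an Inverse-Gamma(α, β) prior on σ², the Normal likelihood is conjugate: posterior is Inv-Gamma(α + n/2, β + Σ(xᵢ−μ)²/2).
Σ(xᵢ−μ)² = (0.62)² + (-1.72)² + (3.78)² + (0.90)² + (1.06)² + (0.88)² + (1.14)² + (5.32)² + (-4.14)² + (1.22)² + (2.05)² + (-0.08)² = 72.7781.
Posterior: Inv-Gamma(9.4 + 12/2, 1.7 + 72.7781/2) = Inv-Gamma(15.40, 38.08905).
Mode = β/(α+1) = 38.08905/16.40 = 2.3225.

2.3225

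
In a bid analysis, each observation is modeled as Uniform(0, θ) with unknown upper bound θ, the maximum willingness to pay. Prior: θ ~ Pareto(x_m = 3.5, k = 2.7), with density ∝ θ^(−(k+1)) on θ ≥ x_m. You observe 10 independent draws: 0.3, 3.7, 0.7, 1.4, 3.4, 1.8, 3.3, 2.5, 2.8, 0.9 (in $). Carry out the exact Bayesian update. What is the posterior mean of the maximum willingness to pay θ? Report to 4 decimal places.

A Pareto(scale x_m, shape k) prior on the upper bound θ of Uniform(0, θ) is conjugate: posterior is Pareto(max(x_m, max xᵢ), k + n).
Sample maximum = 3.7; prior scale x_m = 3.5 → posterior scale = max = 3.7.
Posterior shape = 2.7 + 10 = 12.7.
E[θ|data] = k·x_m/(k−1) = 12.7·3.7/11.7 = 4.0162.

4.0162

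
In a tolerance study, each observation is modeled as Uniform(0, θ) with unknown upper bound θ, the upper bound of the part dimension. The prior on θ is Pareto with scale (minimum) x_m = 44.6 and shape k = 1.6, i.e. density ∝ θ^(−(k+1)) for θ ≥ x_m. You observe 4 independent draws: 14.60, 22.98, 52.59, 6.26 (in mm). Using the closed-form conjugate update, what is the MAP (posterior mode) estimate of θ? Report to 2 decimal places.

A Pareto(scale x_m, shape k) prior on the upper bound θ of Uniform(0, θ) is conjugate: posterior is Pareto(max(x_m, max xᵢ), k + n).
Sample maximum = 52.59; prior scale x_m = 44.6 → posterior scale = max = 52.59.
Posterior shape = 1.6 + 4 = 5.6.
The Pareto density is decreasing on [x_m, ∞), so the mode is x_m = 52.59.

52.59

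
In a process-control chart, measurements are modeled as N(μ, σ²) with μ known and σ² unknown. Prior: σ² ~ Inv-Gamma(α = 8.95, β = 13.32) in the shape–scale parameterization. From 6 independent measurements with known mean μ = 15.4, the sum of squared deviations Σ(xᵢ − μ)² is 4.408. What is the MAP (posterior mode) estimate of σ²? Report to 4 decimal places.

1.1988

With known mean μ and an Inverse-Gamma(α, β) prior on σ², the Normal likelihood is conjugate: posterior is Inv-Gamma(α + n/2, β + Σ(xᵢ−μ)²/2).
Posterior: Inv-Gamma(8.95 + 6/2, 13.32 + 4.408/2) = Inv-Gamma(11.95, 15.5240).
Mode = β/(α+1) = 15.5240/12.95 = 1.1988.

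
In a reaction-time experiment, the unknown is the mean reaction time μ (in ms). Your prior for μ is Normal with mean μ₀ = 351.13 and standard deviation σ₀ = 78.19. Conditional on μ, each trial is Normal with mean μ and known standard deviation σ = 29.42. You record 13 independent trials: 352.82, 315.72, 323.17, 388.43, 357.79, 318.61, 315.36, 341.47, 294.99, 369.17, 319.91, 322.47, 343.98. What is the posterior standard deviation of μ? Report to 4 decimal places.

8.1156

For Normal data with known variance σ², a Normal(μ₀, σ₀²) prior on μ is conjugate. Posterior precision = 1/σ₀² + n/σ²; posterior mean is the precision-weighted average of μ₀ and x̄.
σ₀² = 78.19² = 6113.6761, σ² = 29.42² = 865.5364; σ² + n·σ₀² = 865.5364 + 13·6113.6761 = 80343.3257.
Posterior precision = 1/σ₀² + n/σ² = 1/6113.6761 + 13/865.5364 = (σ² + n·σ₀²)/(σ₀²σ²) = 80343.3257/(6113.6761·865.5364); posterior variance σₙ² = σ₀²σ²/(σ² + n·σ₀²) = 6113.6761·865.5364/80343.3257 = 65.862462.
Posterior SD = √σₙ² = √(6113.6761·865.5364/80343.3257) = 8.1156.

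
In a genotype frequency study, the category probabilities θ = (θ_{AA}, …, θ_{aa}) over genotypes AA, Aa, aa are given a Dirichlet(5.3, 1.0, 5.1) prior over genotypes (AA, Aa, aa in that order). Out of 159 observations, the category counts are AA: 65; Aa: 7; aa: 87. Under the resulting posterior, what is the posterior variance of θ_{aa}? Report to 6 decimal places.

0.001449

The Dirichlet prior is conjugate to the Multinomial likelihood: each posterior αⱼ = prior αⱼ + observed count nⱼ.
Posterior concentration: (70.3, 8.0, 92.1), total = 170.4.
Var[θ_j] = α_j(Σα−α_j)/((Σα)²(Σα+1)) = 92.1·78.3/(170.4²·171.4) = 0.001449.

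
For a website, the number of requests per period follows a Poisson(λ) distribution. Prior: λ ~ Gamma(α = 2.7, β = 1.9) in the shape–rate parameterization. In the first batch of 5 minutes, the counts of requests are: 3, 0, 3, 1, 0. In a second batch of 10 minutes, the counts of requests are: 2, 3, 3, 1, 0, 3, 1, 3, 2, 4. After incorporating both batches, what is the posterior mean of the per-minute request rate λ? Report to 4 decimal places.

1.8757

With a Gamma(shape α, rate β) prior, the Poisson likelihood is conjugate: the posterior is Gamma(α + ΣXᵢ, β + n).
Batch 1: sum of counts S = 7 over n = 5 minutes.
After batch 1: Gamma(α+S, β+n) = Gamma(2.7+7, 1.9+5) = Gamma(9.7, 6.9).
Batch 2: sum of counts S = 22 over n = 10 minutes.
After batch 2: Gamma(α+S, β+n) = Gamma(9.7+22, 6.9+10) = Gamma(31.7, 16.9).
Posterior mean = α/β = 31.7/16.9 = 1.8757.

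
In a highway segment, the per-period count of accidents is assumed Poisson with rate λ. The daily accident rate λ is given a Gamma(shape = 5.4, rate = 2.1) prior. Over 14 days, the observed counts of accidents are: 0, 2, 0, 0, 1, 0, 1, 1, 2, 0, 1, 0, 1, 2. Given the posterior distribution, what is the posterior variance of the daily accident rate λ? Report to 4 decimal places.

With a Gamma(shape α, rate β) prior, the Poisson likelihood is conjugate: the posterior is Gamma(α + ΣXᵢ, β + n).
Sum of counts S = 11 over n = 14 days.
Posterior: Gamma(α+S, β+n) = Gamma(5.4+11, 2.1+14) = Gamma(16.4, 16.1).
Var = α/β² = 16.4/16.1² = 0.0633.

0.0633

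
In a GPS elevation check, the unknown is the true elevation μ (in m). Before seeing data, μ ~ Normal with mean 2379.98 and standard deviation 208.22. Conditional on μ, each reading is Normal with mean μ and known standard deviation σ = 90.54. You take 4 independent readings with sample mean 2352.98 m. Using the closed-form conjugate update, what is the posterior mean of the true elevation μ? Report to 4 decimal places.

For Normal data with known variance σ², a Normal(μ₀, σ₀²) prior on μ is conjugate. Posterior precision = 1/σ₀² + n/σ²; posterior mean is the precision-weighted average of μ₀ and x̄.
n·x̄ = 4·2352.98 = 9411.92.
σ₀² = 208.22² = 43355.5684, σ² = 90.54² = 8197.4916; σ² + n·σ₀² = 8197.4916 + 4·43355.5684 = 181619.7652.
Posterior mean = (μ₀/σ₀² + n·x̄/σ²)/(1/σ₀² + n/σ²) = (σ²·μ₀ + σ₀²·n·x̄)/(σ² + n·σ₀²) = (8197.4916·2379.98 + 43355.5684·9411.92)/181619.7652 = 427569007.393496/181619.7652 = 2354.1987.

2354.1987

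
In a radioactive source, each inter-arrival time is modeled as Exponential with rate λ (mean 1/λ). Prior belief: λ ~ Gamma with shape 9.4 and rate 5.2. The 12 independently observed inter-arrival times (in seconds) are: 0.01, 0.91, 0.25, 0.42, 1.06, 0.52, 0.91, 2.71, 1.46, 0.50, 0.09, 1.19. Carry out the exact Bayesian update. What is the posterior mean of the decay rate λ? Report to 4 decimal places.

With a Gamma(shape α, rate β) prior on the exponential rate λ, the posterior after n observations with total T = Σxᵢ is Gamma(α+n, β+T).
Sum of observations T = 10.03 seconds; n = 12.
Posterior: Gamma(9.4+12, 5.2+10.03) = Gamma(21.4, 15.23).
Posterior mean of λ = α/β = 21.4/15.23 = 1.4051.

1.4051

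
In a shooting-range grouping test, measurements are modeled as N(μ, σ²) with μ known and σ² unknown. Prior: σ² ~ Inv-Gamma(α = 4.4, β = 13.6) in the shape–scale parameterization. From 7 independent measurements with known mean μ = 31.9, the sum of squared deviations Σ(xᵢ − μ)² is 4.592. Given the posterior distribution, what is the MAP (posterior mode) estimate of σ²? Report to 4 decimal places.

With known mean μ and an Inverse-Gamma(α, β) prior on σ², the Normal likelihood is conjugate: posterior is Inv-Gamma(α + n/2, β + Σ(xᵢ−μ)²/2).
Posterior: Inv-Gamma(4.4 + 7/2, 13.6 + 4.592/2) = Inv-Gamma(7.90, 15.8960).
Mode = β/(α+1) = 15.8960/8.90 = 1.7861.

1.7861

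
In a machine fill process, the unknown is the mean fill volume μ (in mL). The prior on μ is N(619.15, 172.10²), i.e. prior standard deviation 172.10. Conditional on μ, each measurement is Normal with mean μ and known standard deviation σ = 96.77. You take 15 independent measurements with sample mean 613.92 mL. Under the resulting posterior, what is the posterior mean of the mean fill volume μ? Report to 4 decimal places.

For Normal data with known variance σ², a Normal(μ₀, σ₀²) prior on μ is conjugate. Posterior precision = 1/σ₀² + n/σ²; posterior mean is the precision-weighted average of μ₀ and x̄.
n·x̄ = 15·613.92 = 9208.8.
σ₀² = 172.10² = 29618.41, σ² = 96.77² = 9364.4329; σ² + n·σ₀² = 9364.4329 + 15·29618.41 = 453640.5829.
Posterior mean = (μ₀/σ₀² + n·x̄/σ²)/(1/σ₀² + n/σ²) = (σ²·μ₀ + σ₀²·n·x̄)/(σ² + n·σ₀²) = (9364.4329·619.15 + 29618.41·9208.8)/453640.5829 = 278548002.638035/453640.5829 = 614.0280.

614.0280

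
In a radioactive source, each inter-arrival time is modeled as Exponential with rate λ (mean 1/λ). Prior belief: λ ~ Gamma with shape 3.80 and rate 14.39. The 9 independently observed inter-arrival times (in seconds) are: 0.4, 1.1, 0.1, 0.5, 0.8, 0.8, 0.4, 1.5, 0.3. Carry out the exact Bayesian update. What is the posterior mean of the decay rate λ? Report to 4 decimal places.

0.6309

With a Gamma(shape α, rate β) prior on the exponential rate λ, the posterior after n observations with total T = Σxᵢ is Gamma(α+n, β+T).
Sum of observations T = 5.9 seconds; n = 9.
Posterior: Gamma(3.80+9, 14.39+5.9) = Gamma(12.80, 20.29).
Posterior mean of λ = α/β = 12.80/20.29 = 0.6309.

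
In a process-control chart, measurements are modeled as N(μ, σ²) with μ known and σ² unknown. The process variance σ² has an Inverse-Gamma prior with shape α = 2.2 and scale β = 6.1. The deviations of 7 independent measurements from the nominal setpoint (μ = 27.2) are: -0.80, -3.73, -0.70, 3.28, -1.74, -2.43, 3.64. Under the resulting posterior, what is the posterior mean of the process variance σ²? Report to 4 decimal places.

With known mean μ and an Inverse-Gamma(α, β) prior on σ², the Normal likelihood is conjugate: posterior is Inv-Gamma(α + n/2, β + Σ(xᵢ−μ)²/2).
Σ(xᵢ−μ)² = (-0.80)² + (-3.73)² + (-0.70)² + (3.28)² + (-1.74)² + (-2.43)² + (3.64)² = 47.9834.
Posterior: Inv-Gamma(2.2 + 7/2, 6.1 + 47.9834/2) = Inv-Gamma(5.70, 30.09170).
E[σ²|data] = β/(α−1) = 30.09170/4.70 = 6.4025.

6.4025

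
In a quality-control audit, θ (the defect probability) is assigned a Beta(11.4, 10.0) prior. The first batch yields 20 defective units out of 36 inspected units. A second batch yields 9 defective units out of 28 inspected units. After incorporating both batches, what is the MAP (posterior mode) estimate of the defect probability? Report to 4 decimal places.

The Beta prior is conjugate to a Binomial/Bernoulli likelihood; the update adds successes to α and failures to β.
After batch 1: Beta(11.4+20, 10.0+16) = Beta(31.4, 26.0).
After batch 2: Beta(31.4+9, 26.0+19) = Beta(40.4, 45.0).
Mode of Beta(a,b) for a,b>1 is (a−1)/(a+b−2) = 39.4/83.4 = 0.4724.

0.4724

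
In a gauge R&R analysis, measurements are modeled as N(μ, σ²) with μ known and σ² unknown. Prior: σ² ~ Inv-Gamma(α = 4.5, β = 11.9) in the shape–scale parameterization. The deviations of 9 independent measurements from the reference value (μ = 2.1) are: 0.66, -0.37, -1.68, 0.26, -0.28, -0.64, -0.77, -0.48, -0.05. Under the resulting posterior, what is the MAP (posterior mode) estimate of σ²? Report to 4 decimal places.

With known mean μ and an Inverse-Gamma(α, β) prior on σ², the Normal likelihood is conjugate: posterior is Inv-Gamma(α + n/2, β + Σ(xᵢ−μ)²/2).
Σ(xᵢ−μ)² = (0.66)² + (-0.37)² + (-1.68)² + (0.26)² + (-0.28)² + (-0.64)² + (-0.77)² + (-0.48)² + (-0.05)² = 4.7763.
Posterior: Inv-Gamma(4.5 + 9/2, 11.9 + 4.7763/2) = Inv-Gamma(9.00, 14.28815).
Mode = β/(α+1) = 14.28815/10.00 = 1.4288.

1.4288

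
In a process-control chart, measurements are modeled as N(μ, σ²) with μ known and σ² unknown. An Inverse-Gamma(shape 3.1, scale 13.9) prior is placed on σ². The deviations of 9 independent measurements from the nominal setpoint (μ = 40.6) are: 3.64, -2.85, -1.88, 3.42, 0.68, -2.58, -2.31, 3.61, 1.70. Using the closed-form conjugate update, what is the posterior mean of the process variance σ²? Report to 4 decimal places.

7.0288

With known mean μ and an Inverse-Gamma(α, β) prior on σ², the Normal likelihood is conjugate: posterior is Inv-Gamma(α + n/2, β + Σ(xᵢ−μ)²/2).
Σ(xᵢ−μ)² = (3.64)² + (-2.85)² + (-1.88)² + (3.42)² + (0.68)² + (-2.58)² + (-2.31)² + (3.61)² + (1.70)² = 64.9799.
Posterior: Inv-Gamma(3.1 + 9/2, 13.9 + 64.9799/2) = Inv-Gamma(7.60, 46.38995).
E[σ²|data] = β/(α−1) = 46.38995/6.60 = 7.0288.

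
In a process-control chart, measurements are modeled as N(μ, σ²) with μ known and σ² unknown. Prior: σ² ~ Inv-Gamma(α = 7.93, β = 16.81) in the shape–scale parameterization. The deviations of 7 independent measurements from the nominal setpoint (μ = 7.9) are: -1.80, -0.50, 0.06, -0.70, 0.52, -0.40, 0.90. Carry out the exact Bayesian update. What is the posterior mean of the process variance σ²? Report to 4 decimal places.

With known mean μ and an Inverse-Gamma(α, β) prior on σ², the Normal likelihood is conjugate: posterior is Inv-Gamma(α + n/2, β + Σ(xᵢ−μ)²/2).
Σ(xᵢ−μ)² = (-1.80)² + (-0.50)² + (0.06)² + (-0.70)² + (0.52)² + (-0.40)² + (0.90)² = 5.2240.
Posterior: Inv-Gamma(7.93 + 7/2, 16.81 + 5.2240/2) = Inv-Gamma(11.43, 19.42200).
E[σ²|data] = β/(α−1) = 19.42200/10.43 = 1.8621.

1.8621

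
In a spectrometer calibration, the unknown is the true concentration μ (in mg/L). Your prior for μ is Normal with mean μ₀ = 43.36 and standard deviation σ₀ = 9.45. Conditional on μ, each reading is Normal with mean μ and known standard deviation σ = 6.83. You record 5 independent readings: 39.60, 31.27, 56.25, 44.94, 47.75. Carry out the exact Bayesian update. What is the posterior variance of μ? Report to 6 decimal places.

For Normal data with known variance σ², a Normal(μ₀, σ₀²) prior on μ is conjugate. Posterior precision = 1/σ₀² + n/σ²; posterior mean is the precision-weighted average of μ₀ and x̄.
σ₀² = 9.45² = 89.3025, σ² = 6.83² = 46.6489; σ² + n·σ₀² = 46.6489 + 5·89.3025 = 493.1614.
Posterior precision = 1/σ₀² + n/σ² = 1/89.3025 + 5/46.6489 = (σ² + n·σ₀²)/(σ₀²σ²) = 493.1614/(89.3025·46.6489); posterior variance σₙ² = σ₀²σ²/(σ² + n·σ₀²) = 89.3025·46.6489/493.1614 = 8.447262.

8.447262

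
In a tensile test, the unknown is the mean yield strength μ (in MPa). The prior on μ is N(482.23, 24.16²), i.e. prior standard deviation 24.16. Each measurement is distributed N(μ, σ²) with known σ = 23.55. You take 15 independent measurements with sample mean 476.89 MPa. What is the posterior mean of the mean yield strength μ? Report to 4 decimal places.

For Normal data with known variance σ², a Normal(μ₀, σ₀²) prior on μ is conjugate. Posterior precision = 1/σ₀² + n/σ²; posterior mean is the precision-weighted average of μ₀ and x̄.
n·x̄ = 15·476.89 = 7153.35.
σ₀² = 24.16² = 583.7056, σ² = 23.55² = 554.6025; σ² + n·σ₀² = 554.6025 + 15·583.7056 = 9310.1865.
Posterior mean = (μ₀/σ₀² + n·x̄/σ²)/(1/σ₀² + n/σ²) = (σ²·μ₀ + σ₀²·n·x̄)/(σ² + n·σ₀²) = (554.6025·482.23 + 583.7056·7153.35)/9310.1865 = 4442896.417335/9310.1865 = 477.2081.

477.2081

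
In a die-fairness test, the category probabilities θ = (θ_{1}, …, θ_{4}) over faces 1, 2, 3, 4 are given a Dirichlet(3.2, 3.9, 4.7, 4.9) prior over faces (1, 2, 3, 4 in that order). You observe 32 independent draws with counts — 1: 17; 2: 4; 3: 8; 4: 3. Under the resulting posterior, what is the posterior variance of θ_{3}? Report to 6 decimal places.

0.003879

The Dirichlet prior is conjugate to the Multinomial likelihood: each posterior αⱼ = prior αⱼ + observed count nⱼ.
Posterior concentration: (20.2, 7.9, 12.7, 7.9), total = 48.7.
Var[θ_j] = α_j(Σα−α_j)/((Σα)²(Σα+1)) = 12.7·36.0/(48.7²·49.7) = 0.003879.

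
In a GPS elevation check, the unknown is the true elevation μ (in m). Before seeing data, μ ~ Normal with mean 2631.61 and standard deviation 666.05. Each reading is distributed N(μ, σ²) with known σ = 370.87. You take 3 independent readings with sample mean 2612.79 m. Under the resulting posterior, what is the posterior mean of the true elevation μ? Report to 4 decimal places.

For Normal data with known variance σ², a Normal(μ₀, σ₀²) prior on μ is conjugate. Posterior precision = 1/σ₀² + n/σ²; posterior mean is the precision-weighted average of μ₀ and x̄.
n·x̄ = 3·2612.79 = 7838.37.
σ₀² = 666.05² = 443622.6025, σ² = 370.87² = 137544.5569; σ² + n·σ₀² = 137544.5569 + 3·443622.6025 = 1468412.3644.
Posterior mean = (μ₀/σ₀² + n·x̄/σ²)/(1/σ₀² + n/σ²) = (σ²·μ₀ + σ₀²·n·x̄)/(σ² + n·σ₀²) = (137544.5569·2631.61 + 443622.6025·7838.37)/1468412.3644 = 3839241730.141534/1468412.3644 = 2614.5528.

2614.5528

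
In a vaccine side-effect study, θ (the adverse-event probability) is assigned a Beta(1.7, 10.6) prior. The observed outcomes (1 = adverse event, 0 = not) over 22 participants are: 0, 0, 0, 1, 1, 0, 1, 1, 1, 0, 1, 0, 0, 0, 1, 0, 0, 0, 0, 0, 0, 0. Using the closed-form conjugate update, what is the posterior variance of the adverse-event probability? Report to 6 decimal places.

0.005363

The Beta prior is conjugate to a Binomial/Bernoulli likelihood; the update adds successes to α and failures to β.
Posterior: Beta(α+k, β+n−k) = Beta(1.7+7, 10.6+15) = Beta(8.7, 25.6).
Var = αβ/((α+β)²(α+β+1)) = 8.7·25.6/(34.3²·35.3) = 0.005363.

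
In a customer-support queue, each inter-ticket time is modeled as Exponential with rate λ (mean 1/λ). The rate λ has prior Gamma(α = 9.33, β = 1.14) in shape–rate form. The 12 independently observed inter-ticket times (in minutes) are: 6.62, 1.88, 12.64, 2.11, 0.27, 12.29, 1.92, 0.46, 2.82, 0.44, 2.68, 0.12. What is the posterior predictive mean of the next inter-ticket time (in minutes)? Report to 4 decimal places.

With a Gamma(shape α, rate β) prior on the exponential rate λ, the posterior after n observations with total T = Σxᵢ is Gamma(α+n, β+T).
Sum of observations T = 44.25 minutes; n = 12.
Posterior: Gamma(9.33+12, 1.14+44.25) = Gamma(21.33, 45.39).
The predictive distribution for the next observation is Lomax; its mean is β/(α−1) = 45.39/20.33 = 2.2327.

2.2327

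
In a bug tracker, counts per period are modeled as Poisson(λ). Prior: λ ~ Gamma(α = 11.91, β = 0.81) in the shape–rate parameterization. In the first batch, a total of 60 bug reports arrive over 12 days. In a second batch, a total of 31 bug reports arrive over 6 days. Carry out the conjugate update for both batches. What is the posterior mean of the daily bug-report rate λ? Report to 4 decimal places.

5.4710

With a Gamma(shape α, rate β) prior, the Poisson likelihood is conjugate: the posterior is Gamma(α + ΣXᵢ, β + n).
After batch 1: Gamma(α+S, β+n) = Gamma(11.91+60, 0.81+12) = Gamma(71.91, 12.81).
After batch 2: Gamma(α+S, β+n) = Gamma(71.91+31, 12.81+6) = Gamma(102.91, 18.81).
Posterior mean = α/β = 102.91/18.81 = 5.4710.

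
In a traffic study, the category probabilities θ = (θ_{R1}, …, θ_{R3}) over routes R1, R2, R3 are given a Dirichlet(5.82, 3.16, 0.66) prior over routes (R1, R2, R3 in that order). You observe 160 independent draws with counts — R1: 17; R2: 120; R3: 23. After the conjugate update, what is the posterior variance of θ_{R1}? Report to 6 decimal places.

The Dirichlet prior is conjugate to the Multinomial likelihood: each posterior αⱼ = prior αⱼ + observed count nⱼ.
Posterior concentration: (22.82, 123.16, 23.66), total = 169.64.
Var[θ_j] = α_j(Σα−α_j)/((Σα)²(Σα+1)) = 22.82·146.82/(169.64²·170.64) = 0.000682.

0.000682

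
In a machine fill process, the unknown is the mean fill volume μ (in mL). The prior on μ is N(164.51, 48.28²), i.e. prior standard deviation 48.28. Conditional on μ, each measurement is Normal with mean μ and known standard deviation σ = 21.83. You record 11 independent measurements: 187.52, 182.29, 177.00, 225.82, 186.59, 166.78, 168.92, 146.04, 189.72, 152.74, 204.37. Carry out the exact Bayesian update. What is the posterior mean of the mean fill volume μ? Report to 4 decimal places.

180.4126

For Normal data with known variance σ², a Normal(μ₀, σ₀²) prior on μ is conjugate. Posterior precision = 1/σ₀² + n/σ²; posterior mean is the precision-weighted average of μ₀ and x̄.
Σxᵢ = 187.52 + 182.29 + 177.00 + 225.82 + 186.59 + 166.78 + 168.92 + 146.04 + 189.72 + 152.74 + 204.37 = 1987.79, so n·x̄ = 1987.79.
σ₀² = 48.28² = 2330.9584, σ² = 21.83² = 476.5489; σ² + n·σ₀² = 476.5489 + 11·2330.9584 = 26117.0913.
Posterior mean = (μ₀/σ₀² + n·x̄/σ²)/(1/σ₀² + n/σ²) = (σ²·μ₀ + σ₀²·n·x̄)/(σ² + n·σ₀²) = (476.5489·164.51 + 2330.9584·1987.79)/26117.0913 = 4711852.857475/26117.0913 = 180.4126.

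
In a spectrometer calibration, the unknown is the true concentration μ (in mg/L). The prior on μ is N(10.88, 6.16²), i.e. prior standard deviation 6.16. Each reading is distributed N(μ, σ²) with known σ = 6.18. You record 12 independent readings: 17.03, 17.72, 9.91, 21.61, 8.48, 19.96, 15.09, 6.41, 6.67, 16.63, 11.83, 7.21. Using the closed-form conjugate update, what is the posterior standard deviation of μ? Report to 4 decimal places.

For Normal data with known variance σ², a Normal(μ₀, σ₀²) prior on μ is conjugate. Posterior precision = 1/σ₀² + n/σ²; posterior mean is the precision-weighted average of μ₀ and x̄.
σ₀² = 6.16² = 37.9456, σ² = 6.18² = 38.1924; σ² + n·σ₀² = 38.1924 + 12·37.9456 = 493.5396.
Posterior precision = 1/σ₀² + n/σ² = 1/37.9456 + 12/38.1924 = (σ² + n·σ₀²)/(σ₀²σ²) = 493.5396/(37.9456·38.1924); posterior variance σₙ² = σ₀²σ²/(σ² + n·σ₀²) = 37.9456·38.1924/493.5396 = 2.936408.
Posterior SD = √σₙ² = √(37.9456·38.1924/493.5396) = 1.7136.

1.7136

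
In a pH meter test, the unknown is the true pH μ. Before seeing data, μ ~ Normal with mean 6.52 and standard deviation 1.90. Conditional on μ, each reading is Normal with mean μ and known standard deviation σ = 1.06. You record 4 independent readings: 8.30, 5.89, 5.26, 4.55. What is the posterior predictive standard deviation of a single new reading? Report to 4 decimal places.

For Normal data with known variance σ², a Normal(μ₀, σ₀²) prior on μ is conjugate. Posterior precision = 1/σ₀² + n/σ²; posterior mean is the precision-weighted average of μ₀ and x̄.
σ₀² = 1.90² = 3.61, σ² = 1.06² = 1.1236; σ² + n·σ₀² = 1.1236 + 4·3.61 = 15.5636.
Posterior precision = 1/σ₀² + n/σ² = 1/3.61 + 4/1.1236 = (σ² + n·σ₀²)/(σ₀²σ²) = 15.5636/(3.61·1.1236); posterior variance σₙ² = σ₀²σ²/(σ² + n·σ₀²) = 3.61·1.1236/15.5636 = 0.260621.
Predictive variance for one new observation = σₙ² + σ² = 3.61·1.1236/15.5636 + 1.1236 = σ²·(σ₀² + 15.5636)/15.5636 = 1.1236·19.1736/15.5636 = 1.384221; SD = √(1.1236·19.1736/15.5636) = 1.1765.

1.1765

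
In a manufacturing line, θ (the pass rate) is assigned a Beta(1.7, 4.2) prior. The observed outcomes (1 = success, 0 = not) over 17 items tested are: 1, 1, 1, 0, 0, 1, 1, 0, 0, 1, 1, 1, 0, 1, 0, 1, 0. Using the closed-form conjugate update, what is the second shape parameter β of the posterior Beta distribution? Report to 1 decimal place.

11.2

The Beta prior is conjugate to a Binomial/Bernoulli likelihood; the update adds successes to α and failures to β.
Posterior: Beta(α+k, β+n−k) = Beta(1.7+10, 4.2+7) = Beta(11.7, 11.2).
Posterior β = 11.2.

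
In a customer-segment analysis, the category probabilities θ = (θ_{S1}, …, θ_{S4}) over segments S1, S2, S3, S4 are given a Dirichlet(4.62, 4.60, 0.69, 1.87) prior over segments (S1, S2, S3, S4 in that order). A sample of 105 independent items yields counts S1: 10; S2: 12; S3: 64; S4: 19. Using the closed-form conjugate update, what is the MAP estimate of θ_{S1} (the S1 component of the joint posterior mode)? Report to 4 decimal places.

The Dirichlet prior is conjugate to the Multinomial likelihood: each posterior αⱼ = prior αⱼ + observed count nⱼ.
Posterior concentration: (14.62, 16.60, 64.69, 20.87), total = 116.78.
Joint mode component: (α_{S1}−1)/(Σα−K) = 13.62/112.78 = 0.1208.

0.1208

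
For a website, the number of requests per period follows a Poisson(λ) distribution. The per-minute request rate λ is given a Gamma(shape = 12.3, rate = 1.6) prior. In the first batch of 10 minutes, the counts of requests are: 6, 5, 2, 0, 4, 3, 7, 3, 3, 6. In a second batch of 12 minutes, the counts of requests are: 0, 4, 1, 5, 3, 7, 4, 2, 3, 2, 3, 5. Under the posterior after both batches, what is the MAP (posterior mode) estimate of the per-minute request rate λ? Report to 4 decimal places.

With a Gamma(shape α, rate β) prior, the Poisson likelihood is conjugate: the posterior is Gamma(α + ΣXᵢ, β + n).
Batch 1: sum of counts S = 39 over n = 10 minutes.
After batch 1: Gamma(α+S, β+n) = Gamma(12.3+39, 1.6+10) = Gamma(51.3, 11.6).
Batch 2: sum of counts S = 39 over n = 12 minutes.
After batch 2: Gamma(α+S, β+n) = Gamma(51.3+39, 11.6+12) = Gamma(90.3, 23.6).
Mode of Gamma(α,β) for α≥1 is (α−1)/β = 89.3/23.6 = 3.7839.

3.7839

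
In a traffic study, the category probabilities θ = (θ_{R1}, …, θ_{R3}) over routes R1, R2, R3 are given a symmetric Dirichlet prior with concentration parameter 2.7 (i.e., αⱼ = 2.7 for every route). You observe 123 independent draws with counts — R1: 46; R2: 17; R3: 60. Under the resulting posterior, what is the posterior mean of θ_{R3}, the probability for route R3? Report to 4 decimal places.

0.4783

The Dirichlet prior is conjugate to the Multinomial likelihood: each posterior αⱼ = prior αⱼ + observed count nⱼ.
Posterior concentration: (48.7, 19.7, 62.7), total = 131.1.
E[θ_{R3}|data] = α_{R3}/Σα = 62.7/131.1 = 0.4783.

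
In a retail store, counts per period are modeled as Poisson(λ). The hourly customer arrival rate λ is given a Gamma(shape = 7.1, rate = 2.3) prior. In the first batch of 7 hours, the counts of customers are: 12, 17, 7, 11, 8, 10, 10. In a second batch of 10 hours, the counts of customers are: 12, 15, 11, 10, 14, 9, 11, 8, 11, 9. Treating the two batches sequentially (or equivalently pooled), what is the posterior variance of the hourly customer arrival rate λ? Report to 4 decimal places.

With a Gamma(shape α, rate β) prior, the Poisson likelihood is conjugate: the posterior is Gamma(α + ΣXᵢ, β + n).
Batch 1: sum of counts S = 75 over n = 7 hours.
After batch 1: Gamma(α+S, β+n) = Gamma(7.1+75, 2.3+7) = Gamma(82.1, 9.3).
Batch 2: sum of counts S = 110 over n = 10 hours.
After batch 2: Gamma(α+S, β+n) = Gamma(82.1+110, 9.3+10) = Gamma(192.1, 19.3).
Var = α/β² = 192.1/19.3² = 0.5157.

0.5157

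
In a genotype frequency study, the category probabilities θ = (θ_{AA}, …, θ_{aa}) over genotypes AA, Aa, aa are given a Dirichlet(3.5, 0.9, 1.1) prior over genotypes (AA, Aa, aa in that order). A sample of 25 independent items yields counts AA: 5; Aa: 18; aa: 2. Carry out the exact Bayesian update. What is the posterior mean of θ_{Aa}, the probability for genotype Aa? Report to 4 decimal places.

The Dirichlet prior is conjugate to the Multinomial likelihood: each posterior αⱼ = prior αⱼ + observed count nⱼ.
Posterior concentration: (8.5, 18.9, 3.1), total = 30.5.
E[θ_{Aa}|data] = α_{Aa}/Σα = 18.9/30.5 = 0.6197.

0.6197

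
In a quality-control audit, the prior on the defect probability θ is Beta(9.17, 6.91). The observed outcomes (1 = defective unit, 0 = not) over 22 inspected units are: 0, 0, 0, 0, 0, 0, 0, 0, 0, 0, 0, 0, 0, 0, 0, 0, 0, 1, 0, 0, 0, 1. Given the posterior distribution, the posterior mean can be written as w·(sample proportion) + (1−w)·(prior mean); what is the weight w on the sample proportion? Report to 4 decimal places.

The Beta prior is conjugate to a Binomial/Bernoulli likelihood; the update adds successes to α and failures to β.
Posterior mean = (α₀+k)/(α₀+β₀+n) = [n/(α₀+β₀+n)]·(k/n) + [(α₀+β₀)/(α₀+β₀+n)]·α₀/(α₀+β₀), so only n and the prior enter the weight.
The weight on the data is w = n/(α₀+β₀+n) = 22/(9.17+6.91+22) = 22/38.08 = 0.5777.

0.5777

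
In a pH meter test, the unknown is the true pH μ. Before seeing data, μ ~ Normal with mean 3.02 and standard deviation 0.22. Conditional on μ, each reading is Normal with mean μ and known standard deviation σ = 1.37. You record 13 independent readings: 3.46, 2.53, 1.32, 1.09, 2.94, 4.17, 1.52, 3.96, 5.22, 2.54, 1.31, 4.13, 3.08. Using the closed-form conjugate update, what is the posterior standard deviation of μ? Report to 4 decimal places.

For Normal data with known variance σ², a Normal(μ₀, σ₀²) prior on μ is conjugate. Posterior precision = 1/σ₀² + n/σ²; posterior mean is the precision-weighted average of μ₀ and x̄.
σ₀² = 0.22² = 0.0484, σ² = 1.37² = 1.8769; σ² + n·σ₀² = 1.8769 + 13·0.0484 = 2.5061.
Posterior precision = 1/σ₀² + n/σ² = 1/0.0484 + 13/1.8769 = (σ² + n·σ₀²)/(σ₀²σ²) = 2.5061/(0.0484·1.8769); posterior variance σₙ² = σ₀²σ²/(σ² + n·σ₀²) = 0.0484·1.8769/2.5061 = 0.036248.
Posterior SD = √σₙ² = √(0.0484·1.8769/2.5061) = 0.1904.

0.1904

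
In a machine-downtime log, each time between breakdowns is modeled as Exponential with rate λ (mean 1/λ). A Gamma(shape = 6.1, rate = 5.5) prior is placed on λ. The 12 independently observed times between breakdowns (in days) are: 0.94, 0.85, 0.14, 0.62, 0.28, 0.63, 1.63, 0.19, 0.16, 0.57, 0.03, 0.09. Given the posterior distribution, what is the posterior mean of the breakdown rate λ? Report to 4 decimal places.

1.5563

With a Gamma(shape α, rate β) prior on the exponential rate λ, the posterior after n observations with total T = Σxᵢ is Gamma(α+n, β+T).
Sum of observations T = 6.13 days; n = 12.
Posterior: Gamma(6.1+12, 5.5+6.13) = Gamma(18.1, 11.63).
Posterior mean of λ = α/β = 18.1/11.63 = 1.5563.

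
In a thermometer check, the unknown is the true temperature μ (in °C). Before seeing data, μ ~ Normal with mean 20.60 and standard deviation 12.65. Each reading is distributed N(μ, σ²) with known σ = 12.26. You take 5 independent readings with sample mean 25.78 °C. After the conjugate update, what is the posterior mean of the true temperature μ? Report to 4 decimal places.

24.9608

For Normal data with known variance σ², a Normal(μ₀, σ₀²) prior on μ is conjugate. Posterior precision = 1/σ₀² + n/σ²; posterior mean is the precision-weighted average of μ₀ and x̄.
n·x̄ = 5·25.78 = 128.9.
σ₀² = 12.65² = 160.0225, σ² = 12.26² = 150.3076; σ² + n·σ₀² = 150.3076 + 5·160.0225 = 950.4201.
Posterior mean = (μ₀/σ₀² + n·x̄/σ²)/(1/σ₀² + n/σ²) = (σ²·μ₀ + σ₀²·n·x̄)/(σ² + n·σ₀²) = (150.3076·20.60 + 160.0225·128.9)/950.4201 = 23723.23681/950.4201 = 24.9608.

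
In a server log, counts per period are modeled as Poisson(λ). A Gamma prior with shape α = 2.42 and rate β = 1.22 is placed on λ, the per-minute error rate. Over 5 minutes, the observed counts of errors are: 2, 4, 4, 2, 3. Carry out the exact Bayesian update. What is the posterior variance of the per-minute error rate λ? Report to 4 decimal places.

0.4503

With a Gamma(shape α, rate β) prior, the Poisson likelihood is conjugate: the posterior is Gamma(α + ΣXᵢ, β + n).
Sum of counts S = 15 over n = 5 minutes.
Posterior: Gamma(α+S, β+n) = Gamma(2.42+15, 1.22+5) = Gamma(17.42, 6.22).
Var = α/β² = 17.42/6.22² = 0.4503.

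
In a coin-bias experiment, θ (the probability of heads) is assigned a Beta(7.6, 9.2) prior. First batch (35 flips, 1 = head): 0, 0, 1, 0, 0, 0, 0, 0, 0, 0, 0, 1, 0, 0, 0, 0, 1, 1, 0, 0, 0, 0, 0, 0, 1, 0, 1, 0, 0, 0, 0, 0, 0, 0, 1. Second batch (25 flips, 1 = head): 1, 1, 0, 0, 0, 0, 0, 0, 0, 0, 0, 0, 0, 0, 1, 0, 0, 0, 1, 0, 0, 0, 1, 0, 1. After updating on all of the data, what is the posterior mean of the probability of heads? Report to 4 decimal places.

0.2682

The Beta prior is conjugate to a Binomial/Bernoulli likelihood; the update adds successes to α and failures to β.
After batch 1: Beta(7.6+7, 9.2+28) = Beta(14.6, 37.2).
After batch 2: Beta(14.6+6, 37.2+19) = Beta(20.6, 56.2).
Posterior mean = α/(α+β) = 20.6/76.8 = 0.2682.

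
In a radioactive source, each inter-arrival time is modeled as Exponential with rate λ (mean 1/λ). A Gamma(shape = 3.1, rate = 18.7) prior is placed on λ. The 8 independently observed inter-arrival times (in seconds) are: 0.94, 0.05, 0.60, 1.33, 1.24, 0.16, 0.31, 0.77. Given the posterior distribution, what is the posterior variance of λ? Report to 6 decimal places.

0.019111

With a Gamma(shape α, rate β) prior on the exponential rate λ, the posterior after n observations with total T = Σxᵢ is Gamma(α+n, β+T).
Sum of observations T = 5.40 seconds; n = 8.
Posterior: Gamma(3.1+8, 18.7+5.40) = Gamma(11.1, 24.10).
Var = α/β² = 0.019111.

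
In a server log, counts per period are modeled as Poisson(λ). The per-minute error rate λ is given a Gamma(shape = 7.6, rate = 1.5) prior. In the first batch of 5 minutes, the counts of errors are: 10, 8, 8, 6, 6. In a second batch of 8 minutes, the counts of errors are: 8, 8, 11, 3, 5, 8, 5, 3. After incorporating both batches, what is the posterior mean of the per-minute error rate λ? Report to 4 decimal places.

6.6621

With a Gamma(shape α, rate β) prior, the Poisson likelihood is conjugate: the posterior is Gamma(α + ΣXᵢ, β + n).
Batch 1: sum of counts S = 38 over n = 5 minutes.
After batch 1: Gamma(α+S, β+n) = Gamma(7.6+38, 1.5+5) = Gamma(45.6, 6.5).
Batch 2: sum of counts S = 51 over n = 8 minutes.
After batch 2: Gamma(α+S, β+n) = Gamma(45.6+51, 6.5+8) = Gamma(96.6, 14.5).
Posterior mean = α/β = 96.6/14.5 = 6.6621.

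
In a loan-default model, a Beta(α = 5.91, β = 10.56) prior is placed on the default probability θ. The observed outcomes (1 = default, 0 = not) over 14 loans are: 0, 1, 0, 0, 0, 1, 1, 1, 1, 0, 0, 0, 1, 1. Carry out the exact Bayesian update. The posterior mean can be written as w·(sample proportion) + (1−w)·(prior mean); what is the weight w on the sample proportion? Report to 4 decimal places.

0.4595

The Beta prior is conjugate to a Binomial/Bernoulli likelihood; the update adds successes to α and failures to β.
Posterior mean = (α₀+k)/(α₀+β₀+n) = [n/(α₀+β₀+n)]·(k/n) + [(α₀+β₀)/(α₀+β₀+n)]·α₀/(α₀+β₀), so only n and the prior enter the weight.
The weight on the data is w = n/(α₀+β₀+n) = 14/(5.91+10.56+14) = 14/30.47 = 0.4595.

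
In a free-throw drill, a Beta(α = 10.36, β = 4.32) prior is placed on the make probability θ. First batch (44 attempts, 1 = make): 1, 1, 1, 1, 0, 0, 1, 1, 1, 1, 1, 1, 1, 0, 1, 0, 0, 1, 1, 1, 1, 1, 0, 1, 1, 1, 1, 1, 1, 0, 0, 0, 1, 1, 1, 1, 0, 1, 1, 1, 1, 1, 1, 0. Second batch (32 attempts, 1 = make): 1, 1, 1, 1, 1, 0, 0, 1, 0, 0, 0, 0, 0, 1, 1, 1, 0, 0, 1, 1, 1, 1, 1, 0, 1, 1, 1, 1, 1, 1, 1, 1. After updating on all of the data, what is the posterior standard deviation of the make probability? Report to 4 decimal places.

0.0469

The Beta prior is conjugate to a Binomial/Bernoulli likelihood; the update adds successes to α and failures to β.
After batch 1: Beta(10.36+33, 4.32+11) = Beta(43.36, 15.32).
After batch 2: Beta(43.36+22, 15.32+10) = Beta(65.36, 25.32).
Var = αβ/((α+β)²(α+β+1)) = 65.36·25.32/(90.68²·91.68) = 0.00219522; SD = √0.00219522 = 0.0469.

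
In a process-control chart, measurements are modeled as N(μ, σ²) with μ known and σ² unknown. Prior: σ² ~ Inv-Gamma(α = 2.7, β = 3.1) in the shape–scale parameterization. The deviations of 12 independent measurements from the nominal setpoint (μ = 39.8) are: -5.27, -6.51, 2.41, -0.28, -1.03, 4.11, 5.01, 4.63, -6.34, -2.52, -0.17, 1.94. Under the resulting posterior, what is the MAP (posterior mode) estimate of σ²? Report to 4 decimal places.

With known mean μ and an Inverse-Gamma(α, β) prior on σ², the Normal likelihood is conjugate: posterior is Inv-Gamma(α + n/2, β + Σ(xᵢ−μ)²/2).
Σ(xᵢ−μ)² = (-5.27)² + (-6.51)² + (2.41)² + (-0.28)² + (-1.03)² + (4.11)² + (5.01)² + (4.63)² + (-6.34)² + (-2.52)² + (-0.17)² + (1.94)² = 190.8680.
Posterior: Inv-Gamma(2.7 + 12/2, 3.1 + 190.8680/2) = Inv-Gamma(8.70, 98.53400).
Mode = β/(α+1) = 98.53400/9.70 = 10.1581.

10.1581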